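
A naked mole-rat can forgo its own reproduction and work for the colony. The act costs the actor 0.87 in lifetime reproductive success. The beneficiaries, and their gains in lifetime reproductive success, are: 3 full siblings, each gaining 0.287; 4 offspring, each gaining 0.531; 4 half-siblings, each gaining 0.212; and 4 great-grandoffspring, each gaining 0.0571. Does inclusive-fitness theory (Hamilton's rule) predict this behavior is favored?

Hamilton's rule: the trait is favored when the sum of r·B over every recipient exceeds the actor's cost C.
r to a full sibling = 1/2 (full sibs share both parents — two paths of length 2: r = 2·(1/2)^2 = 1/2).
r to an offspring = 1/2 (one parent–offspring link: r = (1/2)^1 = 1/2).
r to a half-sibling = 0.25 (half-sibs share one parent — one path of length 2: r = (1/2)^2 = 1/4).
r to a great-grandoffspring = 1/8 (three parent–offspring links: r = (1/2)^3 = 1/8).
Summing one r·B term per recipient: 3·0.5·0.287 + 4·0.5·0.531 + 4·0.25·0.212 + 4·0.125·0.0571 = 1.73305.
1.73305 > 0.87: the indirect benefit exceeds the cost.

Yes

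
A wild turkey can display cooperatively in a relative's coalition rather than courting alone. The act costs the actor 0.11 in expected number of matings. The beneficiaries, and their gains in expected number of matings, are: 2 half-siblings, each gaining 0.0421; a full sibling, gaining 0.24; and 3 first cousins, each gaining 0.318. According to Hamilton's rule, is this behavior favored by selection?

Yes

Hamilton's rule: the trait is favored when the sum of r·B over every recipient exceeds the actor's cost C.
r to a half-sibling = 0.25 (half-sibs share one parent — one path of length 2: r = (1/2)^2 = 1/4).
r to a full sibling = 0.5 (full sibs share both parents — two paths of length 2: r = 2·(1/2)^2 = 1/2).
r to a first cousin = 0.125 (first cousins share one grandparent pair — two paths of length 4: r = 2·(1/2)^4 = 1/8).
Summing one r·B term per recipient: 2·0.25·0.0421 + 1·0.5·0.24 + 3·0.125·0.318 = 0.2603.
0.2603 > 0.11: the indirect benefit exceeds the cost.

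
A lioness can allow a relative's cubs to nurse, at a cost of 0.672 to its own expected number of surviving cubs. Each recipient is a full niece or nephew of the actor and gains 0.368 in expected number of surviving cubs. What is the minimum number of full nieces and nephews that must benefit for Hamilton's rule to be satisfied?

8

r to a full niece or nephew = 0.25 (full aunt/uncle↔niece/nephew: two paths of length 3 through the shared grandparent pair: r = 2·(1/2)^3 = 1/4).
Hamilton's rule: n·r·B > C  ⇒  n > C/(r·B) = 0.672/(0.25·0.368) = 7.304.
The smallest integer exceeding 7.304 is 8.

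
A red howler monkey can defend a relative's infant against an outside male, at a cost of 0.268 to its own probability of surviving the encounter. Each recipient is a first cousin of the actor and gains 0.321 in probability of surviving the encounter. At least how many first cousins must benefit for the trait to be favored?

r to a first cousin = 0.125 (first cousins share one grandparent pair — two paths of length 4: r = 2·(1/2)^4 = 1/8).
Hamilton's rule: n·r·B > C  ⇒  n > C/(r·B) = 0.268/(0.125·0.321) = 6.679.
The smallest integer exceeding 6.679 is 7.

7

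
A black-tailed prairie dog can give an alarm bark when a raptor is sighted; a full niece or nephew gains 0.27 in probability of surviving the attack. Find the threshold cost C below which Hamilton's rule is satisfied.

r to a full niece or nephew = 0.25 (full aunt/uncle↔niece/nephew: two paths of length 3 through the shared grandparent pair: r = 2·(1/2)^3 = 1/4).
Hamilton's rule: n·r·B > C, so the trait is favored while C < n·r·B = 1·0.25·0.27 = 0.0675.

0.0675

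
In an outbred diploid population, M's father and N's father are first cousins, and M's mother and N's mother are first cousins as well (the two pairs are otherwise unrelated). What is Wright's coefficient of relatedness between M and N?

0.0625

Independent pedigree routes through distinct common ancestors add.
M and N are related in two ways: second cousins through their fathers (r = 1/32) and second cousins through their mothers (r = 1/32).
r = 1/32 + 1/32 = 1/16 = 0.0625.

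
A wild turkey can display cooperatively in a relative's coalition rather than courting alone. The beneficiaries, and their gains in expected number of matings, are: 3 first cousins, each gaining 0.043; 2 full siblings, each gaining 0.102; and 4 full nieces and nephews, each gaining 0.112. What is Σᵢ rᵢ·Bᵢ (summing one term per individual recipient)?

0.230125

r to a first cousin = 0.125 (first cousins share one grandparent pair — two paths of length 4: r = 2·(1/2)^4 = 1/8).
r to a full sibling = 1/2 (full sibs share both parents — two paths of length 2: r = 2·(1/2)^2 = 1/2).
r to a full niece or nephew = 0.25 (full aunt/uncle↔niece/nephew: two paths of length 3 through the shared grandparent pair: r = 2·(1/2)^3 = 1/4).
Summing one r·B term per recipient: 3·0.125·0.043 + 2·0.5·0.102 + 4·0.25·0.112 = 0.230125.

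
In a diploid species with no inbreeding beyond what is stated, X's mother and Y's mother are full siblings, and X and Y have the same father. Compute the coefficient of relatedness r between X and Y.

Relatedness sums over independent paths through distinct common ancestors.
X and Y are related in two ways: first cousins through their mothers (r = 1/8) and half-sibs through their shared father (r = 1/4).
r = 1/8 + 1/4 = 3/8 = 0.375.

0.375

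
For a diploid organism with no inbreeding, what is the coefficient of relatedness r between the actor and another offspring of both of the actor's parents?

Each parent–offspring link contributes a factor of 1/2, and independent paths through distinct common ancestors add.
Full sibs share both parents — two paths of length 2: r = 2·(1/2)^2 = 1/2.

0.5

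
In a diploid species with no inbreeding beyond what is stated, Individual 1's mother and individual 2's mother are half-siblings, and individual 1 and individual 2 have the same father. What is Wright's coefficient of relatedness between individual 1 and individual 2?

0.3125

Wright's path rule: contributions from independent ancestry routes add.
Individual 1 and individual 2 are related in two ways: half first cousins through their mothers (r = 1/16) and half-sibs through their shared father (r = 1/4).
r = 1/16 + 1/4 = 0.3125.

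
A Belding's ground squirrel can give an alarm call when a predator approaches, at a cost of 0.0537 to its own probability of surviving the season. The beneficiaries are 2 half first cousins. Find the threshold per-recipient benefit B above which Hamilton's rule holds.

r to a half first cousin = 0.0625 (half first cousins share one grandparent — one path of length 4: r = (1/2)^4 = 1/16).
Hamilton's rule with n recipients of equal r: n·r·B > C, so B > C/(n·r) = 0.0537/(2·0.0625) = 0.4296.

0.4296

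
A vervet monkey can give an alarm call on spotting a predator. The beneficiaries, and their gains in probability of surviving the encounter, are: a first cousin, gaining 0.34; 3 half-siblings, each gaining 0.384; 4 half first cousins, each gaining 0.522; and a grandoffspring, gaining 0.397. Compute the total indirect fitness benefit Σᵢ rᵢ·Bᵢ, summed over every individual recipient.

0.56025

r to a first cousin = 1/8 (first cousins share one grandparent pair — two paths of length 4: r = 2·(1/2)^4 = 1/8).
r to a half-sibling = 1/4 (half-sibs share one parent — one path of length 2: r = (1/2)^2 = 1/4).
r to a half first cousin = 1/16 (half first cousins share one grandparent — one path of length 4: r = (1/2)^4 = 1/16).
r to a grandoffspring = 1/4 (two parent–offspring links: r = (1/2)^2 = 1/4).
Summing one r·B term per recipient: 1·0.125·0.34 + 3·0.25·0.384 + 4·0.0625·0.522 + 1·0.25·0.397 = 0.56025.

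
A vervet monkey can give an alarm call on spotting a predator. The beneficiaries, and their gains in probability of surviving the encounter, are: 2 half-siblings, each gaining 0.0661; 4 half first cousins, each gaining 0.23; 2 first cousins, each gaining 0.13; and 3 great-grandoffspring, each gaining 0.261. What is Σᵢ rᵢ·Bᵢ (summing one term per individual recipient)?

0.220925

r to a half-sibling = 1/4 (half-sibs share one parent — one path of length 2: r = (1/2)^2 = 1/4).
r to a half first cousin = 0.0625 (half first cousins share one grandparent — one path of length 4: r = (1/2)^4 = 1/16).
r to a first cousin = 1/8 (first cousins share one grandparent pair — two paths of length 4: r = 2·(1/2)^4 = 1/8).
r to a great-grandoffspring = 0.125 (three parent–offspring links: r = (1/2)^3 = 1/8).
Summing one r·B term per recipient: 2·0.25·0.0661 + 4·0.0625·0.23 + 2·0.125·0.13 + 3·0.125·0.261 = 0.220925.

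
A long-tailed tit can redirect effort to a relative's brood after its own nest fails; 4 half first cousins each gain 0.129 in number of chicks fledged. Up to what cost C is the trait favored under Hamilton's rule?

r to a half first cousin = 0.0625 (half first cousins share one grandparent — one path of length 4: r = (1/2)^4 = 1/16).
Hamilton's rule: n·r·B > C, so the trait is favored while C < n·r·B = 4·0.0625·0.129 = 0.03225.

0.03225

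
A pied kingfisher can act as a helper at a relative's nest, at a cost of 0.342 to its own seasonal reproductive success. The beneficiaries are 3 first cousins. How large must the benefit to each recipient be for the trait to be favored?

0.912

r to a first cousin = 1/8 (first cousins share one grandparent pair — two paths of length 4: r = 2·(1/2)^4 = 1/8).
Hamilton's rule with n recipients of equal r: n·r·B > C, so B > C/(n·r) = 0.342/(3·0.125) = 0.912.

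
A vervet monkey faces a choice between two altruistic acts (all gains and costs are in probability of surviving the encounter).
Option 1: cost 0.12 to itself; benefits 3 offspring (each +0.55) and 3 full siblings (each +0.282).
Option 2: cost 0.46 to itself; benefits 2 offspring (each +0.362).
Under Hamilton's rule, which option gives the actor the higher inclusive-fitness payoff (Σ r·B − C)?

Option 1: r to an offspring = 0.5.
Option 1: r to a full sibling = 0.5.
Option 1: Σ r·B − C = (3·0.5·0.55 + 3·0.5·0.282) − 0.12 = 1.128.
Option 2: r to an offspring = 0.5.
Option 2: Σ r·B − C = (2·0.5·0.362) − 0.46 = -0.098.
Option 1 has the higher net inclusive-fitness payoff.

Option 1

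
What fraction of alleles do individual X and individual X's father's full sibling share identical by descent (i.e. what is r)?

Each parent–offspring link contributes a factor of 1/2, and independent paths through distinct common ancestors add.
Full aunt/uncle↔niece/nephew: two paths of length 3 through the shared grandparent pair: r = 2·(1/2)^3 = 1/4.

0.25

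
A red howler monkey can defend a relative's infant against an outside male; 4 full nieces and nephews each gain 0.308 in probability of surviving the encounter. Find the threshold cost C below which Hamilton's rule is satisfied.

r to a full niece or nephew = 1/4 (full aunt/uncle↔niece/nephew: two paths of length 3 through the shared grandparent pair: r = 2·(1/2)^3 = 1/4).
Hamilton's rule: n·r·B > C, so the trait is favored while C < n·r·B = 4·0.25·0.308 = 0.308.

0.308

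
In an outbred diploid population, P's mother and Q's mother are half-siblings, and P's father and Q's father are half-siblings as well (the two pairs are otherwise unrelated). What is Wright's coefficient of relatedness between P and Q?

With two independent routes of shared ancestry, r is the sum of the two contributions.
P and Q are related in two ways: half first cousins through their mothers (r = 1/16) and half first cousins through their fathers (r = 1/16).
r = 1/16 + 1/16 = 1/8 = 0.125.

0.125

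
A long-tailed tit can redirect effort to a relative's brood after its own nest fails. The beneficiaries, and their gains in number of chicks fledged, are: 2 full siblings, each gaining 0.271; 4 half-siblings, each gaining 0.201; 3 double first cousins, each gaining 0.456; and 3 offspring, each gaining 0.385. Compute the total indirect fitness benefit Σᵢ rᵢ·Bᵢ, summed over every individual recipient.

r to a full sibling = 0.5 (full sibs share both parents — two paths of length 2: r = 2·(1/2)^2 = 1/2).
r to a half-sibling = 0.25 (half-sibs share one parent — one path of length 2: r = (1/2)^2 = 1/4).
r to a double first cousin = 0.25 (double first cousins share both grandparent pairs — four paths of length 4: r = 4·(1/2)^4 = 1/4).
r to an offspring = 1/2 (one parent–offspring link: r = (1/2)^1 = 1/2).
Summing one r·B term per recipient: 2·0.5·0.271 + 4·0.25·0.201 + 3·0.25·0.456 + 3·0.5·0.385 = 1.3915.

1.3915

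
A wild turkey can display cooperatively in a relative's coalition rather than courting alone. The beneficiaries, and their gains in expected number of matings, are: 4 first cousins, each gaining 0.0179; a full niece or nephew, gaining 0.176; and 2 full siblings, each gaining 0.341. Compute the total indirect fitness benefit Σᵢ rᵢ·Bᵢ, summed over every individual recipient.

0.39395

r to a first cousin = 0.125 (first cousins share one grandparent pair — two paths of length 4: r = 2·(1/2)^4 = 1/8).
r to a full niece or nephew = 0.25 (full aunt/uncle↔niece/nephew: two paths of length 3 through the shared grandparent pair: r = 2·(1/2)^3 = 1/4).
r to a full sibling = 0.5 (full sibs share both parents — two paths of length 2: r = 2·(1/2)^2 = 1/2).
Summing one r·B term per recipient: 4·0.125·0.0179 + 1·0.25·0.176 + 2·0.5·0.341 = 0.39395.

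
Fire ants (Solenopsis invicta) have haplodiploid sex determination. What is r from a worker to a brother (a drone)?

0.25

Her haploid brother carries none of their father's genes and a random half of their mother's genome; that half matches the maternal half of her own genome with probability 1/2: r = 1/2 · 1/2 = 1/4.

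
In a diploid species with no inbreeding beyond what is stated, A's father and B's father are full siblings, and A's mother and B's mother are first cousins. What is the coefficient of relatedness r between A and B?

0.15625

With two independent routes of shared ancestry, r is the sum of the two contributions.
A and B are related in two ways: first cousins through their fathers (r = 1/8) and second cousins through their mothers (r = 1/32).
r = 1/8 + 1/32 = 5/32 = 0.15625.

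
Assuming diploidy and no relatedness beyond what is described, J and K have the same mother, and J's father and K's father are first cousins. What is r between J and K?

0.28125

With two independent routes of shared ancestry, r is the sum of the two contributions.
J and K are related in two ways: half-sibs through their shared mother (r = 1/4) and second cousins through their fathers (r = 1/32).
r = 1/4 + 1/32 = 9/32 = 0.28125.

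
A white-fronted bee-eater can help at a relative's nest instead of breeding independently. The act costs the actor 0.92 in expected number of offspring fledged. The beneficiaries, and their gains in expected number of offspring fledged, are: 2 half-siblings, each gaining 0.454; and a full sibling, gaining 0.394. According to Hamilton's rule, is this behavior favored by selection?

Hamilton's rule: the trait is favored when the sum of r·B over every recipient exceeds the actor's cost C.
r to a half-sibling = 1/4 (half-sibs share one parent — one path of length 2: r = (1/2)^2 = 1/4).
r to a full sibling = 0.5 (full sibs share both parents — two paths of length 2: r = 2·(1/2)^2 = 1/2).
Summing one r·B term per recipient: 2·0.25·0.454 + 1·0.5·0.394 = 0.424.
0.424 < 0.92: the indirect benefit is less than the cost.

No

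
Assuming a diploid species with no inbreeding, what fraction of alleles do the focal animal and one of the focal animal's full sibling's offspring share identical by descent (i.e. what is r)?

Each parent–offspring link contributes a factor of 1/2, and independent paths through distinct common ancestors add.
Full aunt/uncle↔niece/nephew: two paths of length 3 through the shared grandparent pair: r = 2·(1/2)^3 = 1/4.

0.25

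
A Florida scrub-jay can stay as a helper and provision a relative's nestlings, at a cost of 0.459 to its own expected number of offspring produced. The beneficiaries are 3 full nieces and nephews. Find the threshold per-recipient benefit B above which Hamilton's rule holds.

0.612

r to a full niece or nephew = 1/4 (full aunt/uncle↔niece/nephew: two paths of length 3 through the shared grandparent pair: r = 2·(1/2)^3 = 1/4).
Hamilton's rule with n recipients of equal r: n·r·B > C, so B > C/(n·r) = 0.459/(3·0.25) = 0.612.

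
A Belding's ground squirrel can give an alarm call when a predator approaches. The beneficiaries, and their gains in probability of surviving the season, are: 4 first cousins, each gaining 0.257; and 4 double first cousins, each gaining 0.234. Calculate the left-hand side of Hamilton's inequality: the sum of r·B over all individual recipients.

r to a first cousin = 0.125 (first cousins share one grandparent pair — two paths of length 4: r = 2·(1/2)^4 = 1/8).
r to a double first cousin = 1/4 (double first cousins share both grandparent pairs — four paths of length 4: r = 4·(1/2)^4 = 1/4).
Summing one r·B term per recipient: 4·0.125·0.257 + 4·0.25·0.234 = 0.3625.

0.3625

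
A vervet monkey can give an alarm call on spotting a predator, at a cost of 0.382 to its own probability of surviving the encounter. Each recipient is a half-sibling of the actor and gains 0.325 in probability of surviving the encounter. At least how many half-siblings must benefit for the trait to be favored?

5

r to a half-sibling = 1/4 (half-sibs share one parent — one path of length 2: r = (1/2)^2 = 1/4).
Hamilton's rule: n·r·B > C  ⇒  n > C/(r·B) = 0.382/(0.25·0.325) = 4.702.
The smallest integer exceeding 4.702 is 5.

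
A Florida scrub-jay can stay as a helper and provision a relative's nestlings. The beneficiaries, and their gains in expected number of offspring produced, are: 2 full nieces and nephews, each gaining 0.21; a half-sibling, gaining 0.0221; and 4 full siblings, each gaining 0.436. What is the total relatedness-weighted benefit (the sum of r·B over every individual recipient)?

r to a full niece or nephew = 1/4 (full aunt/uncle↔niece/nephew: two paths of length 3 through the shared grandparent pair: r = 2·(1/2)^3 = 1/4).
r to a half-sibling = 0.25 (half-sibs share one parent — one path of length 2: r = (1/2)^2 = 1/4).
r to a full sibling = 0.5 (full sibs share both parents — two paths of length 2: r = 2·(1/2)^2 = 1/2).
Summing one r·B term per recipient: 2·0.25·0.21 + 1·0.25·0.0221 + 4·0.5·0.436 = 0.982525.

0.982525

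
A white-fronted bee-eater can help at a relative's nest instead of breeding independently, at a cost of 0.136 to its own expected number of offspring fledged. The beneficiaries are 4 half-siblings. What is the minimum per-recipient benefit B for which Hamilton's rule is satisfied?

0.136

r to a half-sibling = 0.25 (half-sibs share one parent — one path of length 2: r = (1/2)^2 = 1/4).
Hamilton's rule with n recipients of equal r: n·r·B > C, so B > C/(n·r) = 0.136/(4·0.25) = 0.136.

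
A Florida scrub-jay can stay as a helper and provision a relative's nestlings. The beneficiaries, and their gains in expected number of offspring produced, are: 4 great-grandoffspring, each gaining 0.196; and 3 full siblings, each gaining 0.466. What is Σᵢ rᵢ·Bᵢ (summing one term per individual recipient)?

r to a great-grandoffspring = 1/8 (three parent–offspring links: r = (1/2)^3 = 1/8).
r to a full sibling = 0.5 (full sibs share both parents — two paths of length 2: r = 2·(1/2)^2 = 1/2).
Summing one r·B term per recipient: 4·0.125·0.196 + 3·0.5·0.466 = 0.797.

0.797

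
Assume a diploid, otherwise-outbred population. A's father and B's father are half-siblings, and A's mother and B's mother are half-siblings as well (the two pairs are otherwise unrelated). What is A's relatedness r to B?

Relatedness sums over independent paths through distinct common ancestors.
A and B are related in two ways: half first cousins through their fathers (r = 1/16) and half first cousins through their mothers (r = 1/16).
r = 1/16 + 1/16 = 0.125.

0.125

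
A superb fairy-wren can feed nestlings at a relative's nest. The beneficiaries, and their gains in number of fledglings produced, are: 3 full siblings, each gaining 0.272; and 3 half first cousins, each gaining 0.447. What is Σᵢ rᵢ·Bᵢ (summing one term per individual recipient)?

0.4918125

r to a full sibling = 0.5 (full sibs share both parents — two paths of length 2: r = 2·(1/2)^2 = 1/2).
r to a half first cousin = 1/16 (half first cousins share one grandparent — one path of length 4: r = (1/2)^4 = 1/16).
Summing one r·B term per recipient: 3·0.5·0.272 + 3·0.0625·0.447 = 0.4918125.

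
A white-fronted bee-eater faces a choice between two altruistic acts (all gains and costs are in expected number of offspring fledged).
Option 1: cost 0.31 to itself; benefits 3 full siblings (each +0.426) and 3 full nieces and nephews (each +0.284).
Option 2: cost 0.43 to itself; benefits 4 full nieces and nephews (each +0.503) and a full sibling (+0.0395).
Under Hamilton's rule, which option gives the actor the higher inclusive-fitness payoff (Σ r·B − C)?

Option 1

Option 1: r to a full sibling = 0.5.
Option 1: r to a full niece or nephew = 0.25.
Option 1: Σ r·B − C = (3·0.5·0.426 + 3·0.25·0.284) − 0.31 = 0.542.
Option 2: r to a full niece or nephew = 0.25.
Option 2: r to a full sibling = 0.5.
Option 2: Σ r·B − C = (4·0.25·0.503 + 1·0.5·0.0395) − 0.43 = 0.09275.
Option 1 has the higher net inclusive-fitness payoff.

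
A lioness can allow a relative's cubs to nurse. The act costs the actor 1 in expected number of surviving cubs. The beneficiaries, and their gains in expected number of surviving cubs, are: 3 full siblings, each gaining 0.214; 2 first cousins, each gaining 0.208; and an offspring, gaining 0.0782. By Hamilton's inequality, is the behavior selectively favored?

Hamilton's rule: the trait is favored when the sum of r·B over every recipient exceeds the actor's cost C.
r to a full sibling = 1/2 (full sibs share both parents — two paths of length 2: r = 2·(1/2)^2 = 1/2).
r to a first cousin = 0.125 (first cousins share one grandparent pair — two paths of length 4: r = 2·(1/2)^4 = 1/8).
r to an offspring = 0.5 (one parent–offspring link: r = (1/2)^1 = 1/2).
Summing one r·B term per recipient: 3·0.5·0.214 + 2·0.125·0.208 + 1·0.5·0.0782 = 0.4121.
0.4121 < 1: the indirect benefit is less than the cost.

No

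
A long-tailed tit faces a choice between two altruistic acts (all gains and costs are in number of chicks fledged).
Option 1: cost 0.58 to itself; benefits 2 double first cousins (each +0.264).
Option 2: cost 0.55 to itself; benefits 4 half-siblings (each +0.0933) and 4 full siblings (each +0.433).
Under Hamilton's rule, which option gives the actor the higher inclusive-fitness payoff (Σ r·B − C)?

Option 2

Option 1: r to a double first cousin = 0.25.
Option 1: Σ r·B − C = (2·0.25·0.264) − 0.58 = -0.448.
Option 2: r to a half-sibling = 0.25.
Option 2: r to a full sibling = 0.5.
Option 2: Σ r·B − C = (4·0.25·0.0933 + 4·0.5·0.433) − 0.55 = 0.4093.
Option 2 has the higher net inclusive-fitness payoff.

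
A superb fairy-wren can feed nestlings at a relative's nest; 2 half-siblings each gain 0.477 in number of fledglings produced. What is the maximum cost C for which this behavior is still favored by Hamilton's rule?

0.2385

r to a half-sibling = 0.25 (half-sibs share one parent — one path of length 2: r = (1/2)^2 = 1/4).
Hamilton's rule: n·r·B > C, so the trait is favored while C < n·r·B = 2·0.25·0.477 = 0.2385.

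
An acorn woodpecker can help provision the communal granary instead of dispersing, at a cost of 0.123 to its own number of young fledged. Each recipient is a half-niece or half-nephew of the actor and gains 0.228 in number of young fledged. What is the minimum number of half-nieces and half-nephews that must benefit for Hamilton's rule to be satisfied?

5

r to a half-niece or half-nephew = 1/8 (half-aunt/uncle↔niece/nephew: one path of length 3: r = (1/2)^3 = 1/8).
Hamilton's rule: n·r·B > C  ⇒  n > C/(r·B) = 0.123/(0.125·0.228) = 4.316.
The smallest integer exceeding 4.316 is 5.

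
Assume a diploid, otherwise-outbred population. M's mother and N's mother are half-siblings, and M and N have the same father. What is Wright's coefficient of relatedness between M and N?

0.3125

Relatedness sums over independent paths through distinct common ancestors.
M and N are related in two ways: half first cousins through their mothers (r = 1/16) and half-sibs through their shared father (r = 1/4).
r = 1/16 + 1/4 = 5/16 = 0.3125.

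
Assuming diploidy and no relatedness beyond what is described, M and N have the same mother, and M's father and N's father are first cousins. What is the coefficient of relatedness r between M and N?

Wright's path rule: contributions from independent ancestry routes add.
M and N are related in two ways: half-sibs through their shared mother (r = 1/4) and second cousins through their fathers (r = 1/32).
r = 1/4 + 1/32 = 9/32 = 0.28125.

0.28125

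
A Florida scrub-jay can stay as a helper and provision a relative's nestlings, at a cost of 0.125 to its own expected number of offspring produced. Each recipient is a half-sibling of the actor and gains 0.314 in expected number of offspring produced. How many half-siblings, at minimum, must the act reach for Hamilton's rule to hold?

r to a half-sibling = 0.25 (half-sibs share one parent — one path of length 2: r = (1/2)^2 = 1/4).
Hamilton's rule: n·r·B > C  ⇒  n > C/(r·B) = 0.125/(0.25·0.314) = 1.592.
The smallest integer exceeding 1.592 is 2.

2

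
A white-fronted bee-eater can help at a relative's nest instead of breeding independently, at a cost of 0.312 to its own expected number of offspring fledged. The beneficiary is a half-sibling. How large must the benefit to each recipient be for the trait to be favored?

1.248

r to a half-sibling = 1/4 (half-sibs share one parent — one path of length 2: r = (1/2)^2 = 1/4).
Hamilton's rule with n recipients of equal r: n·r·B > C, so B > C/(n·r) = 0.312/(1·0.25) = 1.248.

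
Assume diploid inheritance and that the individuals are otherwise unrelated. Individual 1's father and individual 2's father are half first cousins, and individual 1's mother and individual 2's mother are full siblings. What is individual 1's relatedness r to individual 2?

0.140625

Independent pedigree routes through distinct common ancestors add.
Individual 1 and individual 2 are related in two ways: half second cousins through their fathers (r = 1/64) and first cousins through their mothers (r = 1/8).
r = 1/64 + 1/8 = 9/64 = 0.140625.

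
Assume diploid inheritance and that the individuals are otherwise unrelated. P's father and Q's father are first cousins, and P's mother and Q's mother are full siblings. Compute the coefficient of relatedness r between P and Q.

Wright's path rule: contributions from independent ancestry routes add.
P and Q are related in two ways: second cousins through their fathers (r = 1/32) and first cousins through their mothers (r = 1/8).
r = 1/32 + 1/8 = 0.15625.

0.15625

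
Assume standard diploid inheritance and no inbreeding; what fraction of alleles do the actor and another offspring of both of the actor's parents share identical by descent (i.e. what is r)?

Each parent–offspring link contributes a factor of 1/2, and independent paths through distinct common ancestors add.
Full sibs share both parents — two paths of length 2: r = 2·(1/2)^2 = 1/2.

0.5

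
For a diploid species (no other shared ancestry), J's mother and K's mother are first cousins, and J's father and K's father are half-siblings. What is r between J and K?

0.09375

Relatedness sums over independent paths through distinct common ancestors.
J and K are related in two ways: second cousins through their mothers (r = 1/32) and half first cousins through their fathers (r = 1/16).
r = 1/32 + 1/16 = 3/32 = 0.09375.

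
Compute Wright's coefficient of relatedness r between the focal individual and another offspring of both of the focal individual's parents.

0.5

Each parent–offspring link contributes a factor of 1/2, and independent paths through distinct common ancestors add.
Full sibs share both parents — two paths of length 2: r = 2·(1/2)^2 = 1/2.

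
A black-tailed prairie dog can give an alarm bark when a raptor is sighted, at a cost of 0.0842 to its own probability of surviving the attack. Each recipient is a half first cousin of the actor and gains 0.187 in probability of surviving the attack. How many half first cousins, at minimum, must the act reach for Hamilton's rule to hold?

r to a half first cousin = 0.0625 (half first cousins share one grandparent — one path of length 4: r = (1/2)^4 = 1/16).
Hamilton's rule: n·r·B > C  ⇒  n > C/(r·B) = 0.0842/(0.0625·0.187) = 7.204.
The smallest integer exceeding 7.204 is 8.

8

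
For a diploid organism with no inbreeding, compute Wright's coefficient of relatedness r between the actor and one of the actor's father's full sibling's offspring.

Each parent–offspring link contributes a factor of 1/2, and independent paths through distinct common ancestors add.
First cousins share one grandparent pair — two paths of length 4: r = 2·(1/2)^4 = 1/8.

0.125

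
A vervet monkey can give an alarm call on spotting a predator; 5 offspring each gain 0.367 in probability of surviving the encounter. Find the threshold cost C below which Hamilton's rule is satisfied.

0.9175

r to an offspring = 1/2 (one parent–offspring link: r = (1/2)^1 = 1/2).
Hamilton's rule: n·r·B > C, so the trait is favored while C < n·r·B = 5·0.5·0.367 = 0.9175.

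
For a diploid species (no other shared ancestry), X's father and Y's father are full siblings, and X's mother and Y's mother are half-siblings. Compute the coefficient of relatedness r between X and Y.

0.1875

Wright's path rule: contributions from independent ancestry routes add.
X and Y are related in two ways: first cousins through their fathers (r = 1/8) and half first cousins through their mothers (r = 1/16).
r = 1/8 + 1/16 = 0.1875.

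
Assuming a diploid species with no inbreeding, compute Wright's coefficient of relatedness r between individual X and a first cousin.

First cousins share one grandparent pair — two paths of length 4: r = 2·(1/2)^4 = 1/8.

0.125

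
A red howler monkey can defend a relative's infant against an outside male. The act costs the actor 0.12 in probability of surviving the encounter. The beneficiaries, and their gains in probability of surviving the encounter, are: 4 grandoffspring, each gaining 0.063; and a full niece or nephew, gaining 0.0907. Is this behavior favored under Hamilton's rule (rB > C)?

No

Hamilton's rule: the trait is favored when the sum of r·B over every recipient exceeds the actor's cost C.
r to a grandoffspring = 1/4 (two parent–offspring links: r = (1/2)^2 = 1/4).
r to a full niece or nephew = 0.25 (full aunt/uncle↔niece/nephew: two paths of length 3 through the shared grandparent pair: r = 2·(1/2)^3 = 1/4).
Summing one r·B term per recipient: 4·0.25·0.063 + 1·0.25·0.0907 = 0.085675.
0.085675 < 0.12: the indirect benefit is less than the cost.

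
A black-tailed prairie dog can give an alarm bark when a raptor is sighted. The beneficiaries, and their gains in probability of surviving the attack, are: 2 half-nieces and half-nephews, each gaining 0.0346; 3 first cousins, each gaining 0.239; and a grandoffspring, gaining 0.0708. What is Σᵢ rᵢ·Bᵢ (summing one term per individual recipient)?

0.115975

r to a half-niece or half-nephew = 0.125 (half-aunt/uncle↔niece/nephew: one path of length 3: r = (1/2)^3 = 1/8).
r to a first cousin = 1/8 (first cousins share one grandparent pair — two paths of length 4: r = 2·(1/2)^4 = 1/8).
r to a grandoffspring = 1/4 (two parent–offspring links: r = (1/2)^2 = 1/4).
Summing one r·B term per recipient: 2·0.125·0.0346 + 3·0.125·0.239 + 1·0.25·0.0708 = 0.115975.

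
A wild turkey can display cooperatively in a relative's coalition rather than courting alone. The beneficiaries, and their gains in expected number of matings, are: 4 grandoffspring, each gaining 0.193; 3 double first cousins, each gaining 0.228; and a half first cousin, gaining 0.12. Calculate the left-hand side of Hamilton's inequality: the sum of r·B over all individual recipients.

r to a grandoffspring = 1/4 (two parent–offspring links: r = (1/2)^2 = 1/4).
r to a double first cousin = 1/4 (double first cousins share both grandparent pairs — four paths of length 4: r = 4·(1/2)^4 = 1/4).
r to a half first cousin = 1/16 (half first cousins share one grandparent — one path of length 4: r = (1/2)^4 = 1/16).
Summing one r·B term per recipient: 4·0.25·0.193 + 3·0.25·0.228 + 1·0.0625·0.12 = 0.3715.

0.3715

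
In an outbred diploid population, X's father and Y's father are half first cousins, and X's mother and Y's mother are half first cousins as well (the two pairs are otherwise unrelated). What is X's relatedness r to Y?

With two independent routes of shared ancestry, r is the sum of the two contributions.
X and Y are related in two ways: half second cousins through their fathers (r = 1/64) and half second cousins through their mothers (r = 1/64).
r = 1/64 + 1/64 = 1/32 = 0.03125.

0.03125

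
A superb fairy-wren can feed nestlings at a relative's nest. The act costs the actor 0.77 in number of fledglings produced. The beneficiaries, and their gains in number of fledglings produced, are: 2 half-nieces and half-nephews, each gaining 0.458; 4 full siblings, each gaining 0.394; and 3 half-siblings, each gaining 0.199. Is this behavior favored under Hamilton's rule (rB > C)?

Yes

Hamilton's rule: the trait is favored when the sum of r·B over every recipient exceeds the actor's cost C.
r to a half-niece or half-nephew = 0.125 (half-aunt/uncle↔niece/nephew: one path of length 3: r = (1/2)^3 = 1/8).
r to a full sibling = 0.5 (full sibs share both parents — two paths of length 2: r = 2·(1/2)^2 = 1/2).
r to a half-sibling = 0.25 (half-sibs share one parent — one path of length 2: r = (1/2)^2 = 1/4).
Summing one r·B term per recipient: 2·0.125·0.458 + 4·0.5·0.394 + 3·0.25·0.199 = 1.05175.
1.05175 > 0.77: the indirect benefit exceeds the cost.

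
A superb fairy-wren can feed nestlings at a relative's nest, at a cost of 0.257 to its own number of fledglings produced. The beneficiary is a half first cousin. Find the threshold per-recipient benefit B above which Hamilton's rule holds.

r to a half first cousin = 1/16 (half first cousins share one grandparent — one path of length 4: r = (1/2)^4 = 1/16).
Hamilton's rule with n recipients of equal r: n·r·B > C, so B > C/(n·r) = 0.257/(1·0.0625) = 4.112.

4.112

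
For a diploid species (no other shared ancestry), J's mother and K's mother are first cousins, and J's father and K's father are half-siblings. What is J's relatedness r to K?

0.09375

With two independent routes of shared ancestry, r is the sum of the two contributions.
J and K are related in two ways: second cousins through their mothers (r = 1/32) and half first cousins through their fathers (r = 1/16).
r = 1/32 + 1/16 = 3/32 = 0.09375.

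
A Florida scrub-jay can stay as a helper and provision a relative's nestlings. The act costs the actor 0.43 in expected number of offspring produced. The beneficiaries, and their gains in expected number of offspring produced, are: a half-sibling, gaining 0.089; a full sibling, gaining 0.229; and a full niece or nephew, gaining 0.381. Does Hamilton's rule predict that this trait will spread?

No

Hamilton's rule: the trait is favored when the sum of r·B over every recipient exceeds the actor's cost C.
r to a half-sibling = 0.25 (half-sibs share one parent — one path of length 2: r = (1/2)^2 = 1/4).
r to a full sibling = 1/2 (full sibs share both parents — two paths of length 2: r = 2·(1/2)^2 = 1/2).
r to a full niece or nephew = 0.25 (full aunt/uncle↔niece/nephew: two paths of length 3 through the shared grandparent pair: r = 2·(1/2)^3 = 1/4).
Summing one r·B term per recipient: 1·0.25·0.089 + 1·0.5·0.229 + 1·0.25·0.381 = 0.232.
0.232 < 0.43: the indirect benefit is less than the cost.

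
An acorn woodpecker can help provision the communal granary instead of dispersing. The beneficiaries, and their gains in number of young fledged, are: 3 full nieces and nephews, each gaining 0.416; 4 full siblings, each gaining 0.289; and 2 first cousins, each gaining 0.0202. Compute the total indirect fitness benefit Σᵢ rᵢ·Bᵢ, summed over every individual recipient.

r to a full niece or nephew = 1/4 (full aunt/uncle↔niece/nephew: two paths of length 3 through the shared grandparent pair: r = 2·(1/2)^3 = 1/4).
r to a full sibling = 1/2 (full sibs share both parents — two paths of length 2: r = 2·(1/2)^2 = 1/2).
r to a first cousin = 1/8 (first cousins share one grandparent pair — two paths of length 4: r = 2·(1/2)^4 = 1/8).
Summing one r·B term per recipient: 3·0.25·0.416 + 4·0.5·0.289 + 2·0.125·0.0202 = 0.89505.

0.89505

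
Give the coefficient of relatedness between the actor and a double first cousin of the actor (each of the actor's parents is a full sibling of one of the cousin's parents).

Each parent–offspring link contributes a factor of 1/2, and independent paths through distinct common ancestors add.
Double first cousins share both grandparent pairs — four paths of length 4: r = 4·(1/2)^4 = 1/4.

0.25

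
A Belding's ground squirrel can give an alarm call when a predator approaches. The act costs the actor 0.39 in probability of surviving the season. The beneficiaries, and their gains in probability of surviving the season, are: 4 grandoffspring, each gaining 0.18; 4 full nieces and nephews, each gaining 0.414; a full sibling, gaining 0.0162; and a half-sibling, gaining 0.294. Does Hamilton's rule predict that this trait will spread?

Yes

Hamilton's rule: the trait is favored when the sum of r·B over every recipient exceeds the actor's cost C.
r to a grandoffspring = 0.25 (two parent–offspring links: r = (1/2)^2 = 1/4).
r to a full niece or nephew = 0.25 (full aunt/uncle↔niece/nephew: two paths of length 3 through the shared grandparent pair: r = 2·(1/2)^3 = 1/4).
r to a full sibling = 0.5 (full sibs share both parents — two paths of length 2: r = 2·(1/2)^2 = 1/2).
r to a half-sibling = 0.25 (half-sibs share one parent — one path of length 2: r = (1/2)^2 = 1/4).
Summing one r·B term per recipient: 4·0.25·0.18 + 4·0.25·0.414 + 1·0.5·0.0162 + 1·0.25·0.294 = 0.6756.
0.6756 > 0.39: the indirect benefit exceeds the cost.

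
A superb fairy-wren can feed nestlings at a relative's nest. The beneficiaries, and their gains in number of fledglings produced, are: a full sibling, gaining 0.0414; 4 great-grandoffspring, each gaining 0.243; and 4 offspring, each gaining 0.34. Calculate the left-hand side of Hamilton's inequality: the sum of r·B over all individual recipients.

0.8222

r to a full sibling = 0.5 (full sibs share both parents — two paths of length 2: r = 2·(1/2)^2 = 1/2).
r to a great-grandoffspring = 0.125 (three parent–offspring links: r = (1/2)^3 = 1/8).
r to an offspring = 1/2 (one parent–offspring link: r = (1/2)^1 = 1/2).
Summing one r·B term per recipient: 1·0.5·0.0414 + 4·0.125·0.243 + 4·0.5·0.34 = 0.8222.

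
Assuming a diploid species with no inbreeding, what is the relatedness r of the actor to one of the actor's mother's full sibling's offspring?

Each parent–offspring link contributes a factor of 1/2, and independent paths through distinct common ancestors add.
First cousins share one grandparent pair — two paths of length 4: r = 2·(1/2)^4 = 1/8.

0.125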